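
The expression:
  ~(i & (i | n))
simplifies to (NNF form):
~i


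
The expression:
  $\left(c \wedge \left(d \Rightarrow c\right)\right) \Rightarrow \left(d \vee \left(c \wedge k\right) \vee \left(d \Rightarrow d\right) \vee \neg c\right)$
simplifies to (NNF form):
$\text{True}$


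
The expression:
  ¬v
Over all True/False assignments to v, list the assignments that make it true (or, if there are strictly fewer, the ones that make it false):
is true only for:
  v=False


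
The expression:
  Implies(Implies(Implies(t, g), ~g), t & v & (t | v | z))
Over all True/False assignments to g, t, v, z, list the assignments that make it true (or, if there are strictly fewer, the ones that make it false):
is false only for:
  g=False, t=False, v=False, z=False;
  g=False, t=False, v=False, z=True;
  g=False, t=False, v=True, z=False;
  g=False, t=False, v=True, z=True;
  g=False, t=True, v=False, z=False;
  g=False, t=True, v=False, z=True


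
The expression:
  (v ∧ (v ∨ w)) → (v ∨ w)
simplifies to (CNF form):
True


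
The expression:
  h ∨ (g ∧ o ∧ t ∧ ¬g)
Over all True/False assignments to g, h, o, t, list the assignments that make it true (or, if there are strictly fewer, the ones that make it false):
is true only for:
  g=False, h=True, o=False, t=False;
  g=False, h=True, o=False, t=True;
  g=False, h=True, o=True, t=False;
  g=False, h=True, o=True, t=True;
  g=True, h=True, o=False, t=False;
  g=True, h=True, o=False, t=True;
  g=True, h=True, o=True, t=False;
  g=True, h=True, o=True, t=True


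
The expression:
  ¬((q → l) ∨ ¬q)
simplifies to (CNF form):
q ∧ ¬l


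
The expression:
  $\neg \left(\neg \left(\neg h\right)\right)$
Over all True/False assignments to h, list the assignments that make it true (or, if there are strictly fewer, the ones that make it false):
is true only for:
  h=False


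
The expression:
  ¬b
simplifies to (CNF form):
¬b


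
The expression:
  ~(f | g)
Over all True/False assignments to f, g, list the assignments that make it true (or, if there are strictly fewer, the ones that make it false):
is true only for:
  f=False, g=False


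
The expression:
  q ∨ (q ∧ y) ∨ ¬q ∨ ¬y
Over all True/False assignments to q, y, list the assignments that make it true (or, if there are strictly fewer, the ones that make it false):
is always true.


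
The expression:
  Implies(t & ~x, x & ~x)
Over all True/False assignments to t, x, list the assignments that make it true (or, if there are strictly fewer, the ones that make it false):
is false only for:
  t=True, x=False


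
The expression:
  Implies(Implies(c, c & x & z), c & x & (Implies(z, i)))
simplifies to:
c & (i | ~x | ~z)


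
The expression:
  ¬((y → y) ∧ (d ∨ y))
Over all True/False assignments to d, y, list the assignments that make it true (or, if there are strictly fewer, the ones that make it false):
is true only for:
  d=False, y=False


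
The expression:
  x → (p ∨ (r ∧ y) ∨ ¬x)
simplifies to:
p ∨ (r ∧ y) ∨ ¬x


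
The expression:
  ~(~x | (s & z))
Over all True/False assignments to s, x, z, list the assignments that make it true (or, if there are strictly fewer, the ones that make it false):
is true only for:
  s=False, x=True, z=False;
  s=False, x=True, z=True;
  s=True, x=True, z=False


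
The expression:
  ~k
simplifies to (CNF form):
~k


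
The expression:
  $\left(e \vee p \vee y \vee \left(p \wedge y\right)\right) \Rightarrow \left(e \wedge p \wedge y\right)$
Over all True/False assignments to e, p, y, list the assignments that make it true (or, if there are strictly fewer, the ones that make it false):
is true only for:
  e=False, p=False, y=False;
  e=True, p=True, y=True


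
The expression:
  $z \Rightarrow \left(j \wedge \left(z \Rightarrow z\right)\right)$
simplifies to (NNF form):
$j \vee \neg z$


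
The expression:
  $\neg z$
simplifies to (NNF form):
$\neg z$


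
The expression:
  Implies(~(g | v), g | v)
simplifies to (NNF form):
g | v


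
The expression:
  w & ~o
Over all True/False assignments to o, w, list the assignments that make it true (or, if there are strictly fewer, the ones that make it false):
is true only for:
  o=False, w=True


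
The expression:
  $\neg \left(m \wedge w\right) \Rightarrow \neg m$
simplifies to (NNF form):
$w \vee \neg m$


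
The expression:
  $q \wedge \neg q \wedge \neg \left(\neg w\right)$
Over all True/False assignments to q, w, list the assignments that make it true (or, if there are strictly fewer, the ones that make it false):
is never true.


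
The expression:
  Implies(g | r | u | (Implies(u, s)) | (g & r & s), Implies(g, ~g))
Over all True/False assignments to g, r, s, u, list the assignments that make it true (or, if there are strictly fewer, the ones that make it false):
is true only for:
  g=False, r=False, s=False, u=False;
  g=False, r=False, s=False, u=True;
  g=False, r=False, s=True, u=False;
  g=False, r=False, s=True, u=True;
  g=False, r=True, s=False, u=False;
  g=False, r=True, s=False, u=True;
  g=False, r=True, s=True, u=False;
  g=False, r=True, s=True, u=True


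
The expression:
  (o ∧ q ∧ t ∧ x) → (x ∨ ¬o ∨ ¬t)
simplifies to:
True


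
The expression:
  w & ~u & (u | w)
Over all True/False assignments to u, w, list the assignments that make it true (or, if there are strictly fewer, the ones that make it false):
is true only for:
  u=False, w=True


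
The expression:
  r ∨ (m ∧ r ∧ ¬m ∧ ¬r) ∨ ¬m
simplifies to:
r ∨ ¬m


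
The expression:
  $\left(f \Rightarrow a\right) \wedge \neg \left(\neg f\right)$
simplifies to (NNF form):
$a \wedge f$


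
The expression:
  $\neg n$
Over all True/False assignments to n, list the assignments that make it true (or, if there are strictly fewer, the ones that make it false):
is true only for:
  n=False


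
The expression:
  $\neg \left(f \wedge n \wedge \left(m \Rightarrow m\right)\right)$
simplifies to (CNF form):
$\neg f \vee \neg n$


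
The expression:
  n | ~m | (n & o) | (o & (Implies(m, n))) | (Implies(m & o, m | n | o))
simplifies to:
True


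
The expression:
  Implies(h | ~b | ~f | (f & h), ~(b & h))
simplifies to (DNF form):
~b | ~h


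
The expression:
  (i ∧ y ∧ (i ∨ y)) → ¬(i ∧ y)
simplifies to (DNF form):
¬i ∨ ¬y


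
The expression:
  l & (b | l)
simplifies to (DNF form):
l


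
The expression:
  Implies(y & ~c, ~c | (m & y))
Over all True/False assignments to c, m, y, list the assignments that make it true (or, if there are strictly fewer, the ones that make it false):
is always true.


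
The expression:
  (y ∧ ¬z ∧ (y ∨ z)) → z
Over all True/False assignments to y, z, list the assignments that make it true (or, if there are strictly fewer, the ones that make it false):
is false only for:
  y=True, z=False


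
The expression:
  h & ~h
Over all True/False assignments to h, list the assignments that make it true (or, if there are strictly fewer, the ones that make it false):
is never true.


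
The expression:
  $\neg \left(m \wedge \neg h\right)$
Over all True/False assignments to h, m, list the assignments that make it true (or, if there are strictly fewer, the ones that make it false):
is false only for:
  h=False, m=True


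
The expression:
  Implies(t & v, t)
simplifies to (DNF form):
True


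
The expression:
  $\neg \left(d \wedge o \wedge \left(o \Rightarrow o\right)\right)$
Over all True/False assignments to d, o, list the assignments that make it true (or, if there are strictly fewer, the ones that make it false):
is false only for:
  d=True, o=True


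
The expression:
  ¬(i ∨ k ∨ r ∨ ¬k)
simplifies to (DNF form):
False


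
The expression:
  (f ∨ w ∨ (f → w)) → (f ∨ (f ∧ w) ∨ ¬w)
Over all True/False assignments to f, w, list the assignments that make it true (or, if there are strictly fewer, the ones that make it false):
is false only for:
  f=False, w=True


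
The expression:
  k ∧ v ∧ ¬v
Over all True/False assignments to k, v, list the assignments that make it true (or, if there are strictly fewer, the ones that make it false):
is never true.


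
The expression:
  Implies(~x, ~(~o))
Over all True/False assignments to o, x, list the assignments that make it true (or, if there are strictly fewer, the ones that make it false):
is false only for:
  o=False, x=False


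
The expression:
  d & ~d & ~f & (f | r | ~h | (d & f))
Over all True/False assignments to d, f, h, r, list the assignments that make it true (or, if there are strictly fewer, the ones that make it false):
is never true.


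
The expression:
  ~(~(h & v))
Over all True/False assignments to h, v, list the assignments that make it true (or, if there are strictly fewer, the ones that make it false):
is true only for:
  h=True, v=True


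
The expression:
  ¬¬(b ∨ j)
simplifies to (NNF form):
b ∨ j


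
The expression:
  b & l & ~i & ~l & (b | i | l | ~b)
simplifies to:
False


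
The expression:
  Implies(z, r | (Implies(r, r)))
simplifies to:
True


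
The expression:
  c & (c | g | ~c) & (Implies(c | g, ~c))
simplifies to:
False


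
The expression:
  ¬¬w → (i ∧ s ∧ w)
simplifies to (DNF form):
(i ∧ s) ∨ ¬w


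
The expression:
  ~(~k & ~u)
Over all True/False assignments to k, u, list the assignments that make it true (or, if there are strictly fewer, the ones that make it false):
is false only for:
  k=False, u=False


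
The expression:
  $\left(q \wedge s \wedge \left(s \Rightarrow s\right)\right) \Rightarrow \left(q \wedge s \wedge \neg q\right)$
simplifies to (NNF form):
$\neg q \vee \neg s$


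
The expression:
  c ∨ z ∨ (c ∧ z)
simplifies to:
c ∨ z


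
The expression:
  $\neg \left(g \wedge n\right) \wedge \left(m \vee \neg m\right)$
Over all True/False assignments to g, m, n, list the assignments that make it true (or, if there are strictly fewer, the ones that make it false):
is false only for:
  g=True, m=False, n=True;
  g=True, m=True, n=True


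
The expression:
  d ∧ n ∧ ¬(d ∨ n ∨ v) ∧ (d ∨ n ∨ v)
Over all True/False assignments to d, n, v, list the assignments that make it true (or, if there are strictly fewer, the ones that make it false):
is never true.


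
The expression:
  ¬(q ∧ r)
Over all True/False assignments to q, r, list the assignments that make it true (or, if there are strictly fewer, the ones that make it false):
is false only for:
  q=True, r=True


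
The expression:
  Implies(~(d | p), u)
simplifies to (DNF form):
d | p | u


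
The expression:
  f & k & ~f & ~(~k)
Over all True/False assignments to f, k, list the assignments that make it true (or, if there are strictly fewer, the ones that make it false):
is never true.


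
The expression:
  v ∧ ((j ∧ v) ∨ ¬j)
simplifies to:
v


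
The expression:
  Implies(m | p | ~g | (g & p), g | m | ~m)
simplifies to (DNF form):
True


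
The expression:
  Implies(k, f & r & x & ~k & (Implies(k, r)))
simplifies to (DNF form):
~k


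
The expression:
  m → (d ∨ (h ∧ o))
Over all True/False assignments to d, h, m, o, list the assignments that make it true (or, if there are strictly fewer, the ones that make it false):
is false only for:
  d=False, h=False, m=True, o=False;
  d=False, h=False, m=True, o=True;
  d=False, h=True, m=True, o=False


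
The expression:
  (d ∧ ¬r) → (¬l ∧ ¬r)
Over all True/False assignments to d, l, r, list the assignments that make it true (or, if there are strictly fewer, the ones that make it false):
is false only for:
  d=True, l=True, r=False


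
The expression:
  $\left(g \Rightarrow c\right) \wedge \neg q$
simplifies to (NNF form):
$\neg q \wedge \left(c \vee \neg g\right)$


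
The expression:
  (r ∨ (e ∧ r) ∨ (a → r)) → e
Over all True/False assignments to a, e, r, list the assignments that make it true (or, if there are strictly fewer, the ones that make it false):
is false only for:
  a=False, e=False, r=False;
  a=False, e=False, r=True;
  a=True, e=False, r=True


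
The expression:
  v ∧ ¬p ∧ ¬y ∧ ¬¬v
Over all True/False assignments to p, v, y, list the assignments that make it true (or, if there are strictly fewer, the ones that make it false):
is true only for:
  p=False, v=True, y=False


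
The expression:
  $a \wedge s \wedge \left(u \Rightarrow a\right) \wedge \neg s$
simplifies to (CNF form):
$\text{False}$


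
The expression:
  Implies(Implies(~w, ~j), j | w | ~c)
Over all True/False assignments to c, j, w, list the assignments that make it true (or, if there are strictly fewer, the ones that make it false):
is false only for:
  c=True, j=False, w=False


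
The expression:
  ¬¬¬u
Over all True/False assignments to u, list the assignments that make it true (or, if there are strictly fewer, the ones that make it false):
is true only for:
  u=False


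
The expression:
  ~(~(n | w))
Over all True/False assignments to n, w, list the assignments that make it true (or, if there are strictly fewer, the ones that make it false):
is false only for:
  n=False, w=False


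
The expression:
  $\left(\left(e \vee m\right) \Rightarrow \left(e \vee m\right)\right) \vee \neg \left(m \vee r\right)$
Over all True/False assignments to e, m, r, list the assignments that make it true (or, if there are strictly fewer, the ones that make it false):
is always true.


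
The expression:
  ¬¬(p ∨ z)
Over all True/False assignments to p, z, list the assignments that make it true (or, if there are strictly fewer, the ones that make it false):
is false only for:
  p=False, z=False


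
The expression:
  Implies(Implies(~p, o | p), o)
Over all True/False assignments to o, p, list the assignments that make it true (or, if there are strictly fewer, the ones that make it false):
is false only for:
  o=False, p=True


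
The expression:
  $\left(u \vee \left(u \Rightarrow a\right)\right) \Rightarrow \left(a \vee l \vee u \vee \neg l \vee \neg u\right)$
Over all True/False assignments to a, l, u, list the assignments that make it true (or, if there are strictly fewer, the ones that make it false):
is always true.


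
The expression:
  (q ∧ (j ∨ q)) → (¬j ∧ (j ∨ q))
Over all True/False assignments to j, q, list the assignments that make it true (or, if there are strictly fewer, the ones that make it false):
is false only for:
  j=True, q=True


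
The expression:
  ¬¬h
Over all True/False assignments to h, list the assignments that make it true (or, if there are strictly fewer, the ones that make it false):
is true only for:
  h=True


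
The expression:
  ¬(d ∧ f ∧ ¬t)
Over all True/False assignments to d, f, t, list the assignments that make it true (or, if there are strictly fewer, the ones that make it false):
is false only for:
  d=True, f=True, t=False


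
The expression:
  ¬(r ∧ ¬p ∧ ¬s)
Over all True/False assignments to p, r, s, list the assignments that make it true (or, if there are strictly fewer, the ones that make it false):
is false only for:
  p=False, r=True, s=False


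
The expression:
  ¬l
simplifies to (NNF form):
¬l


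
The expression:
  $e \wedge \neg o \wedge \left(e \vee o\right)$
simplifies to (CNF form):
$e \wedge \neg o$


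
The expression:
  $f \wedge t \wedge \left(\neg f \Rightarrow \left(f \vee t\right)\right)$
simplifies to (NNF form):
$f \wedge t$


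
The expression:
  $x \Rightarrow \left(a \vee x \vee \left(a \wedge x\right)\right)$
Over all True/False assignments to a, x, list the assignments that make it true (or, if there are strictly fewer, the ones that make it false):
is always true.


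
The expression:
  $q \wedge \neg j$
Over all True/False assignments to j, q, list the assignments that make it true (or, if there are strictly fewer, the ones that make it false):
is true only for:
  j=False, q=True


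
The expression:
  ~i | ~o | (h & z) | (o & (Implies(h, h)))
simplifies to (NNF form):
True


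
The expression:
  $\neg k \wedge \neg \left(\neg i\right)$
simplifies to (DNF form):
$i \wedge \neg k$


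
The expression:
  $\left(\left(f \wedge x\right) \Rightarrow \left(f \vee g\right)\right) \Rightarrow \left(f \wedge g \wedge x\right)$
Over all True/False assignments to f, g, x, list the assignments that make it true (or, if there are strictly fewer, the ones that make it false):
is true only for:
  f=True, g=True, x=True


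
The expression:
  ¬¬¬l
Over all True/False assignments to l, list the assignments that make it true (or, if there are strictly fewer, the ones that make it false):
is true only for:
  l=False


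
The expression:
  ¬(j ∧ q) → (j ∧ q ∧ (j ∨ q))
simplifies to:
j ∧ q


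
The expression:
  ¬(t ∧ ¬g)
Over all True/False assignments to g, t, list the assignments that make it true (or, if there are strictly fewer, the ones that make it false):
is false only for:
  g=False, t=True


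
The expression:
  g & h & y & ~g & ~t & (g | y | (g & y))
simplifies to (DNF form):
False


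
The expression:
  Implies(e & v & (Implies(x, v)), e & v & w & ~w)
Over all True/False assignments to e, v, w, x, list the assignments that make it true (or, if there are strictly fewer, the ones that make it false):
is false only for:
  e=True, v=True, w=False, x=False;
  e=True, v=True, w=False, x=True;
  e=True, v=True, w=True, x=False;
  e=True, v=True, w=True, x=True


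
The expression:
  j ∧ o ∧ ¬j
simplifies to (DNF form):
False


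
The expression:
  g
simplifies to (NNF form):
g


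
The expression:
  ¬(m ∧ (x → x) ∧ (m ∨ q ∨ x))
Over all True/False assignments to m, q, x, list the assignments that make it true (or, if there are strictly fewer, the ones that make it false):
is true only for:
  m=False, q=False, x=False;
  m=False, q=False, x=True;
  m=False, q=True, x=False;
  m=False, q=True, x=True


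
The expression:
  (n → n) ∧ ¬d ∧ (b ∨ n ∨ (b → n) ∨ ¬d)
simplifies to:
¬d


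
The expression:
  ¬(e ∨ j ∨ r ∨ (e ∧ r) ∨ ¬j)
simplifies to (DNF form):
False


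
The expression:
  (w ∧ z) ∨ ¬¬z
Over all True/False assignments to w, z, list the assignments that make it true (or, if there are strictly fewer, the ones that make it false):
is true only for:
  w=False, z=True;
  w=True, z=True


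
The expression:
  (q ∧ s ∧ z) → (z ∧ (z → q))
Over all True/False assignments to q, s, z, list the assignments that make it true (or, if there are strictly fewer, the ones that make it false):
is always true.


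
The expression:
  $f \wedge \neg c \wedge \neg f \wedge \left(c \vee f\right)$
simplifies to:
$\text{False}$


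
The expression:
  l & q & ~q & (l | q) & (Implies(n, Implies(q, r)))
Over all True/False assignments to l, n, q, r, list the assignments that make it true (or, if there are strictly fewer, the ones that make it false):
is never true.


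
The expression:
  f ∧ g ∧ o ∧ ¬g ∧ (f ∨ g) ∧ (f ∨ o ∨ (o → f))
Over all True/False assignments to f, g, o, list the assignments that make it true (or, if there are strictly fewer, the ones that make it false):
is never true.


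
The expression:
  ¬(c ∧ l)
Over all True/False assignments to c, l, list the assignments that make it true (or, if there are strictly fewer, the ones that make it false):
is false only for:
  c=True, l=True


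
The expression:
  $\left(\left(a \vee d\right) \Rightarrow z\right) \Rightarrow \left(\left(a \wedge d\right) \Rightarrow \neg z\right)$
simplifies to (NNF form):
$\neg a \vee \neg d \vee \neg z$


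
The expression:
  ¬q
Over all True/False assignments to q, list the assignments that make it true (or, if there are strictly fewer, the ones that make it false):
is true only for:
  q=False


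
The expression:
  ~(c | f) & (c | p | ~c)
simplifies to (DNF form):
~c & ~f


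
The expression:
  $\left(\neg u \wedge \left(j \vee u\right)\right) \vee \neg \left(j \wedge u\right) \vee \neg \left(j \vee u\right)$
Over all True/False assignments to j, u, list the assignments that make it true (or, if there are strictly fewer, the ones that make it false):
is false only for:
  j=True, u=True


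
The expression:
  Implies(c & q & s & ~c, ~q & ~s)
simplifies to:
True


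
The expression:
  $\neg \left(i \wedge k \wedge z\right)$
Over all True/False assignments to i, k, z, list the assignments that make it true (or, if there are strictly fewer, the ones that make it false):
is false only for:
  i=True, k=True, z=True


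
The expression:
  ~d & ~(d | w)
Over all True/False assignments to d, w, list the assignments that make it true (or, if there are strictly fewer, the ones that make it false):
is true only for:
  d=False, w=False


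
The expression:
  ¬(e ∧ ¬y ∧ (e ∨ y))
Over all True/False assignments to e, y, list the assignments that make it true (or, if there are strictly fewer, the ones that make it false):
is false only for:
  e=True, y=False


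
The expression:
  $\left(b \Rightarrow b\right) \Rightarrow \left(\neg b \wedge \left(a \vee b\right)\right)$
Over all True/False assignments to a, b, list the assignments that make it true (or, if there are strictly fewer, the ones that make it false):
is true only for:
  a=True, b=False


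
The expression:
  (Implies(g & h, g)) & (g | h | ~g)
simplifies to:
True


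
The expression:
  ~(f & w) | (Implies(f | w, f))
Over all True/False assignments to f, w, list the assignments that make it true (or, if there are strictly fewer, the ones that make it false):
is always true.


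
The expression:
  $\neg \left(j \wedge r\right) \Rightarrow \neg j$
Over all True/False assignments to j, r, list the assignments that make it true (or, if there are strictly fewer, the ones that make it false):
is false only for:
  j=True, r=False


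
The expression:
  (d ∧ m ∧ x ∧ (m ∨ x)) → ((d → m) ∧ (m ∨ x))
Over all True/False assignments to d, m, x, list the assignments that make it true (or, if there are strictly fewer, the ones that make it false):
is always true.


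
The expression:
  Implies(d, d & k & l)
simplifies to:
~d | (k & l)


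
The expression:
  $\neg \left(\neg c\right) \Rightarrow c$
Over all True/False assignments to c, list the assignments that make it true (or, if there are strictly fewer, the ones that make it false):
is always true.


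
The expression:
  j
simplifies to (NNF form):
j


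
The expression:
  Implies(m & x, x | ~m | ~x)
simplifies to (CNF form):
True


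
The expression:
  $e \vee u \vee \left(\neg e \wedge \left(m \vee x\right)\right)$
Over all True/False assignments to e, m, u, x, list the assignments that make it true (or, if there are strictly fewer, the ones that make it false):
is false only for:
  e=False, m=False, u=False, x=False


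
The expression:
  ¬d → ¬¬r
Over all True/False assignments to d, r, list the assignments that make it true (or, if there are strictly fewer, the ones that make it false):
is false only for:
  d=False, r=False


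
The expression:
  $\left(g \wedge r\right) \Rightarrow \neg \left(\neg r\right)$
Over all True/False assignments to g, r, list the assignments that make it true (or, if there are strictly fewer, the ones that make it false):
is always true.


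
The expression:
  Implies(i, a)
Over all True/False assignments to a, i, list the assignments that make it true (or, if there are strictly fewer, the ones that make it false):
is false only for:
  a=False, i=True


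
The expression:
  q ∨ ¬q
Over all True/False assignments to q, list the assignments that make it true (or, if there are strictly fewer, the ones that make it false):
is always true.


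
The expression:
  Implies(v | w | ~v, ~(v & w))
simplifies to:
~v | ~w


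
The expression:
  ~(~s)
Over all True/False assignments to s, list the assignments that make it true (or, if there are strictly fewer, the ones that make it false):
is true only for:
  s=True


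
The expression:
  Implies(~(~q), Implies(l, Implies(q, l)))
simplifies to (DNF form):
True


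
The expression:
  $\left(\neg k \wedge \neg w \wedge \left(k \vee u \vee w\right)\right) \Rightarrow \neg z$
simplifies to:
$k \vee w \vee \neg u \vee \neg z$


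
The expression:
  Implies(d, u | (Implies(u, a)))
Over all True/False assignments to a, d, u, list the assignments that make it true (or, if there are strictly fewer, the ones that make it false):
is always true.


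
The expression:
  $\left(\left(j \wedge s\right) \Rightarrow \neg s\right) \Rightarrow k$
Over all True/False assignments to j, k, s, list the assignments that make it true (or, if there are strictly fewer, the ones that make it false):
is false only for:
  j=False, k=False, s=False;
  j=False, k=False, s=True;
  j=True, k=False, s=False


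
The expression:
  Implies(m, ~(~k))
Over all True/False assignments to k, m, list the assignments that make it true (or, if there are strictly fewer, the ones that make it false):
is false only for:
  k=False, m=True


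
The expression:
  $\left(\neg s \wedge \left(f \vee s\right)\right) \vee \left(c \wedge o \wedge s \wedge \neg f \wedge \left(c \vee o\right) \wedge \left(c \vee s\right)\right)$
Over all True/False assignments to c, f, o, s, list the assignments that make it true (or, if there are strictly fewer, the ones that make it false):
is true only for:
  c=False, f=True, o=False, s=False;
  c=False, f=True, o=True, s=False;
  c=True, f=False, o=True, s=True;
  c=True, f=True, o=False, s=False;
  c=True, f=True, o=True, s=False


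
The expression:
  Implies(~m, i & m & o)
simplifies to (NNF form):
m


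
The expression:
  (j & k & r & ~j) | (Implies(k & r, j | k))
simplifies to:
True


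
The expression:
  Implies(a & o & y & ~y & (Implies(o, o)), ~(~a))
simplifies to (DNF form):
True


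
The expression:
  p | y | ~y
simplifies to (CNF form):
True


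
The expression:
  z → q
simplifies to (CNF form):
q ∨ ¬z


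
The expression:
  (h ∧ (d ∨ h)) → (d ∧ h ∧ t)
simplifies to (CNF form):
(d ∨ ¬h) ∧ (t ∨ ¬h)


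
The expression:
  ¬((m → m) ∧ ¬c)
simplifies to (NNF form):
c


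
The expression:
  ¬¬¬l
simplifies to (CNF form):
¬l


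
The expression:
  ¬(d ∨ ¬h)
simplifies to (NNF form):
h ∧ ¬d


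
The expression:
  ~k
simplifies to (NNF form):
~k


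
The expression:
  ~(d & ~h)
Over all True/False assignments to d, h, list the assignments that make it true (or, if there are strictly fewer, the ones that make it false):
is false only for:
  d=True, h=False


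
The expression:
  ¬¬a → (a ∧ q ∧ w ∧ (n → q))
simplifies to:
(q ∧ w) ∨ ¬a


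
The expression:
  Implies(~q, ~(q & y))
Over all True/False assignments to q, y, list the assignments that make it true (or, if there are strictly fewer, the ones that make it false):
is always true.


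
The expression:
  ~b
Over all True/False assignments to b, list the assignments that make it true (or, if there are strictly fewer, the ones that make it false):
is true only for:
  b=False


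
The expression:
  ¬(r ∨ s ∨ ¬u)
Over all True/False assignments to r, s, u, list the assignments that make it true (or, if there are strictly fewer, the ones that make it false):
is true only for:
  r=False, s=False, u=True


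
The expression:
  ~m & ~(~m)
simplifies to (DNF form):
False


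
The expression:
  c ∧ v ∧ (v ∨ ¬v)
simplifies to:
c ∧ v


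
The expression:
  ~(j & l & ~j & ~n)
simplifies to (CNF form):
True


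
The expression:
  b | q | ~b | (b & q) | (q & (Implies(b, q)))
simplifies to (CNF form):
True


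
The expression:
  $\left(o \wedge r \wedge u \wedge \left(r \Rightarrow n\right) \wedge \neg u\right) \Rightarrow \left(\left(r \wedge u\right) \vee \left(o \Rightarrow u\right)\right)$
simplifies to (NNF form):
$\text{True}$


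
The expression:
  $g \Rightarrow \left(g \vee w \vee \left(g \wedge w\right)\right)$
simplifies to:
$\text{True}$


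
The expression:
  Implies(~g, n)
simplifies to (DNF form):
g | n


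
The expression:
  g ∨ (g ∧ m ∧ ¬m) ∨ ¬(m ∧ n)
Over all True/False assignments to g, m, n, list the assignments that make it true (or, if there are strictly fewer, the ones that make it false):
is false only for:
  g=False, m=True, n=True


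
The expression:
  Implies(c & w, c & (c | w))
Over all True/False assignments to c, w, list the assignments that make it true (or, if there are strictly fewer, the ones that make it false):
is always true.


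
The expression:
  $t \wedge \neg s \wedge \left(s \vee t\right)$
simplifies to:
$t \wedge \neg s$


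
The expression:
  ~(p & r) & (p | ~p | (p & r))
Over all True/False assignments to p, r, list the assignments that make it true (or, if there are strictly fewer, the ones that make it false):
is false only for:
  p=True, r=True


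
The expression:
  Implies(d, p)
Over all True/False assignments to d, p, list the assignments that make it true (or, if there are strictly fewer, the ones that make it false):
is false only for:
  d=True, p=False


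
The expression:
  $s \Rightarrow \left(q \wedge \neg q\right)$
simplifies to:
$\neg s$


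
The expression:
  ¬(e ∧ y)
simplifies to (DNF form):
¬e ∨ ¬y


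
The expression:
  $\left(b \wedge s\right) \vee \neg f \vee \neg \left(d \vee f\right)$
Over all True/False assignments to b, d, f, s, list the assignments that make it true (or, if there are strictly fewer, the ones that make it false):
is false only for:
  b=False, d=False, f=True, s=False;
  b=False, d=False, f=True, s=True;
  b=False, d=True, f=True, s=False;
  b=False, d=True, f=True, s=True;
  b=True, d=False, f=True, s=False;
  b=True, d=True, f=True, s=False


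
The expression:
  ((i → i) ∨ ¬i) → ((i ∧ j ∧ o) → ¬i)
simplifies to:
¬i ∨ ¬j ∨ ¬o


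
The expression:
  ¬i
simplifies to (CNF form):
¬i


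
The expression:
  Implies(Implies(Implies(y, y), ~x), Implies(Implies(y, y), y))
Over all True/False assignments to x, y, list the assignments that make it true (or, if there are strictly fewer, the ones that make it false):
is false only for:
  x=False, y=False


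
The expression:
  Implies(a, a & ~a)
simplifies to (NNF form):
~a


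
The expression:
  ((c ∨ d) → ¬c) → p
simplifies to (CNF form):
c ∨ p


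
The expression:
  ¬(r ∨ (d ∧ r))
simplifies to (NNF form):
¬r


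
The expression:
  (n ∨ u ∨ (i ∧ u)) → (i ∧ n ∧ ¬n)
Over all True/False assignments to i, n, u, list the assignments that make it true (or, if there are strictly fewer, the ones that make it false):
is true only for:
  i=False, n=False, u=False;
  i=True, n=False, u=False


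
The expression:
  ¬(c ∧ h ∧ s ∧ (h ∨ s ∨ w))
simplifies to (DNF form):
¬c ∨ ¬h ∨ ¬s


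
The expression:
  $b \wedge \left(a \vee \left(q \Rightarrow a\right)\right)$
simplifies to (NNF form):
$b \wedge \left(a \vee \neg q\right)$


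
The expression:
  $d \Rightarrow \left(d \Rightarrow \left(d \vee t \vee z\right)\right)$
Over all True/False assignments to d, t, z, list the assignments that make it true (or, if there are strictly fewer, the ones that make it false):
is always true.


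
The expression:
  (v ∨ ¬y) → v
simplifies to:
v ∨ y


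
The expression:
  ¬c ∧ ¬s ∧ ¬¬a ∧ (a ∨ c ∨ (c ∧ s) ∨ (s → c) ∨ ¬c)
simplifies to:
a ∧ ¬c ∧ ¬s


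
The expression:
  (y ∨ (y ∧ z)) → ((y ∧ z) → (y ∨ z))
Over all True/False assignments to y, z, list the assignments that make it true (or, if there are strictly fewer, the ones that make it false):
is always true.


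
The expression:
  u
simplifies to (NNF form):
u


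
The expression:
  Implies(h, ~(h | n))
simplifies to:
~h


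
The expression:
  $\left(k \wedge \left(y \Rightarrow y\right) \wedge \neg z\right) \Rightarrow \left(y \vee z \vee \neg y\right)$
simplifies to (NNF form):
$\text{True}$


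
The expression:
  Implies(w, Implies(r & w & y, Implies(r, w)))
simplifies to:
True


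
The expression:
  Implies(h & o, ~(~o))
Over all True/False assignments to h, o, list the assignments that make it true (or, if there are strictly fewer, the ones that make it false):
is always true.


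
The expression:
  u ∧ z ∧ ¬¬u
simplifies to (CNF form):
u ∧ z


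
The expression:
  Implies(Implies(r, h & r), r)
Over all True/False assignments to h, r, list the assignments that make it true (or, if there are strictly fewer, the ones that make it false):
is true only for:
  h=False, r=True;
  h=True, r=True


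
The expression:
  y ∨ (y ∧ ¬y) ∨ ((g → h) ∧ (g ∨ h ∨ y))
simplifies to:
h ∨ y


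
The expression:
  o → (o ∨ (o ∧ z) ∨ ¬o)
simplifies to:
True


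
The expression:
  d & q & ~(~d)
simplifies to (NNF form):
d & q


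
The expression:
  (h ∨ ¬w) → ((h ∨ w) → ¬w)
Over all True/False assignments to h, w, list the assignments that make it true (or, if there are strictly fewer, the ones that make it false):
is false only for:
  h=True, w=True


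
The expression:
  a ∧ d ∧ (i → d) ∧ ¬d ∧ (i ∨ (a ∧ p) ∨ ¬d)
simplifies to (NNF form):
False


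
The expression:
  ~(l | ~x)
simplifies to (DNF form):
x & ~l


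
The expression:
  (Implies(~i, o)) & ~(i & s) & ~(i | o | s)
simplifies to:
False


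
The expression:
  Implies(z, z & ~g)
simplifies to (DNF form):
~g | ~z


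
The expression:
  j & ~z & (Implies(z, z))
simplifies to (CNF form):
j & ~z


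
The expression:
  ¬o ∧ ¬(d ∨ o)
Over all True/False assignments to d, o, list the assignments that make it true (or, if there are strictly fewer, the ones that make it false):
is true only for:
  d=False, o=False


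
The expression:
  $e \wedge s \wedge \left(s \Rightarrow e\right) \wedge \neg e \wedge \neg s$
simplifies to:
$\text{False}$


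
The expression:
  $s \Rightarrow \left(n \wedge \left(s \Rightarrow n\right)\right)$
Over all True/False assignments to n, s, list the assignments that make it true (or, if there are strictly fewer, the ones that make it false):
is false only for:
  n=False, s=True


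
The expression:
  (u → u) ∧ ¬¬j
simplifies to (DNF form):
j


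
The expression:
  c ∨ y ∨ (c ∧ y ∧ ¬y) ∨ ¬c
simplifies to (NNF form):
True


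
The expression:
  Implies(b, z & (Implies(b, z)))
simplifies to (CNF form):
z | ~b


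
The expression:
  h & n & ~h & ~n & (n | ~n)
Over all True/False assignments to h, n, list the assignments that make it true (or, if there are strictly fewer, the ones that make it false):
is never true.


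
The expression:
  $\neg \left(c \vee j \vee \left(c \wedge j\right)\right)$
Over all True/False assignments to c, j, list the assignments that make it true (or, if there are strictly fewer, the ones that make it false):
is true only for:
  c=False, j=False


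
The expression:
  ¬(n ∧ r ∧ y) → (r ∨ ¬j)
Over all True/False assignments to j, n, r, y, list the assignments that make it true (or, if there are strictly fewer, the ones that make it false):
is false only for:
  j=True, n=False, r=False, y=False;
  j=True, n=False, r=False, y=True;
  j=True, n=True, r=False, y=False;
  j=True, n=True, r=False, y=True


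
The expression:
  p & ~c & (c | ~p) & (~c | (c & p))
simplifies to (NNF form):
False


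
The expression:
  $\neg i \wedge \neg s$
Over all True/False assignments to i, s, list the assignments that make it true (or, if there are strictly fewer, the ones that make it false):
is true only for:
  i=False, s=False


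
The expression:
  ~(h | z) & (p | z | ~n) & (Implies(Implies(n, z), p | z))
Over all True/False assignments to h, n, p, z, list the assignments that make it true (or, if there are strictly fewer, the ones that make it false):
is true only for:
  h=False, n=False, p=True, z=False;
  h=False, n=True, p=True, z=False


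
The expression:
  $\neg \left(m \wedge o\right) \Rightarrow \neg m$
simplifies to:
$o \vee \neg m$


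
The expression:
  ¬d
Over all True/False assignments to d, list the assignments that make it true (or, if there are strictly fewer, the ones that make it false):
is true only for:
  d=False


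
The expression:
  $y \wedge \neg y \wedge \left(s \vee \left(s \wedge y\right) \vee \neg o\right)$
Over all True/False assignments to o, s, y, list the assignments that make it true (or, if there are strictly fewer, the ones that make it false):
is never true.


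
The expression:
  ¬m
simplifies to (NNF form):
¬m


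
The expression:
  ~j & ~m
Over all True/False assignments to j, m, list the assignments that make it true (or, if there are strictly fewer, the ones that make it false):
is true only for:
  j=False, m=False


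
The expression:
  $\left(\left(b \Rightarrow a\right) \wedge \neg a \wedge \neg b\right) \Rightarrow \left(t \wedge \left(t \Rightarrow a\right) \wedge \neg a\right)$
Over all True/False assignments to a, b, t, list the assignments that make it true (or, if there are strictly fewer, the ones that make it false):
is false only for:
  a=False, b=False, t=False;
  a=False, b=False, t=True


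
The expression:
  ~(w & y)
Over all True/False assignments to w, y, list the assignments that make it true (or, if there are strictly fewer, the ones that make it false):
is false only for:
  w=True, y=True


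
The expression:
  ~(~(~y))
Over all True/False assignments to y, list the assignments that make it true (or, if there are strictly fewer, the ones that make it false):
is true only for:
  y=False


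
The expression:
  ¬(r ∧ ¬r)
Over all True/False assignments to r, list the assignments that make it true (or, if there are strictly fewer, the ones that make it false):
is always true.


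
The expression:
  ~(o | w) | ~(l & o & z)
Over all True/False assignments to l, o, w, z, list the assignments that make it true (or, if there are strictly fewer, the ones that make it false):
is false only for:
  l=True, o=True, w=False, z=True;
  l=True, o=True, w=True, z=True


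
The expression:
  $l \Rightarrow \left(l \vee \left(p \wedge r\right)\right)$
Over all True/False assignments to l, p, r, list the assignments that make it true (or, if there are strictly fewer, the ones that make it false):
is always true.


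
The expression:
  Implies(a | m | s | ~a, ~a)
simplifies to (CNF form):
~a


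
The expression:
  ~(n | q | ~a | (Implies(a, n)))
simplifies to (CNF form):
a & ~n & ~q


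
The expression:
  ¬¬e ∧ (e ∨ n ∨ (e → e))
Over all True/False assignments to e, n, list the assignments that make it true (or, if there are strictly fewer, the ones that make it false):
is true only for:
  e=True, n=False;
  e=True, n=True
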